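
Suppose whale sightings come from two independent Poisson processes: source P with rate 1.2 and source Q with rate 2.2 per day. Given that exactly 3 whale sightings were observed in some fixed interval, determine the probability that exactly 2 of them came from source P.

Given the total, each event is independently from source P with probability p = λ_P/(λ_P+λ_Q) = 1.2/3.4 ≈ 0.3529.
So K ~ Binomial(3, 1.2/3.4): P(K = 2) = C(3,2) · (1.2/3.4)^2 · (2.2/3.4)^1 ≈ 0.2418.

0.2418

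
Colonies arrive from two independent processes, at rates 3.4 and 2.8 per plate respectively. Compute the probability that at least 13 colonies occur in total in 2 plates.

0.4697

Independent Poisson processes superpose: combined rate λ = 3.4 + 2.8 = 6.2 per plate.
Over the interval, μ = 6.2 × 2 = 12.4 (2 plates).
P(N ≥ 13) = 1 − P(N ≤ 12) ≈ 0.4697.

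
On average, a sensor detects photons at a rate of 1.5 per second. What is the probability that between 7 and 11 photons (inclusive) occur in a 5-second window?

0.5426

Over the interval, μ = 1.5 × 5 = 7.5 (a 5-second window = 5 seconds).
P(7 ≤ N ≤ 11) = Σ_{j=7}^{11} e^(−7.5) · 7.5^j/j! ≈ 0.5426.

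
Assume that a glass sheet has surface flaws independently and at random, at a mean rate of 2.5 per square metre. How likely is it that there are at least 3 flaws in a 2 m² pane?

0.8753

Over the interval, μ = 2.5 × 2 = 5 (a 2 m² pane = 2 square metres).
P(N ≥ 3) = 1 − P(N ≤ 2) = 1 − Σ_{j=0}^{2} e^(−μ) μ^j/j! ≈ 0.8753.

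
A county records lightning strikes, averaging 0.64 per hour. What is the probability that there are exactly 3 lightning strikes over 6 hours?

0.2028

Over the interval, μ = 0.64 × 6 = 3.84 (6 hours).
P(N = 3) = e^(−μ) μ^3/3! = e^(−3.84) · 3.84^3/6 ≈ 0.2028.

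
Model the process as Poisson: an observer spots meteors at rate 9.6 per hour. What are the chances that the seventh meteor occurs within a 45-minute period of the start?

Over the interval, μ = 9.6 × 0.75 = 7.2 (a 45-minute period = 0.75 hours).
The seventh arrival falls in the interval iff at least 7 events occur there: P(S_7 ≤ t) = P(N ≥ 7) = 1 − P(N ≤ 6) ≈ 0.5796.

0.5796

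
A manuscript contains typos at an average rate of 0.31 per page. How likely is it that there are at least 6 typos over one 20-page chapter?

Over the interval, μ = 0.31 × 20 = 6.2 (a 20-page chapter = 20 pages).
P(N ≥ 6) = 1 − P(N ≤ 5) = 1 − Σ_{j=0}^{5} e^(−μ) μ^j/j! ≈ 0.5859.

0.5859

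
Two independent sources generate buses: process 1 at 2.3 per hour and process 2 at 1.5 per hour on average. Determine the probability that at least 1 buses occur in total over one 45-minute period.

0.9422

Independent Poisson processes superpose: combined rate λ = 2.3 + 1.5 = 3.8 per hour.
Over the interval, μ = 3.8 × 0.75 = 2.85 (a 45-minute period = 0.75 hours).
P(N ≥ 1) = 1 − P(N ≤ 0) ≈ 0.9422.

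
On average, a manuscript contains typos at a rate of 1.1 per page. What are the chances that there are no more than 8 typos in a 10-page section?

0.2320

Over the interval, μ = 1.1 × 10 = 11 (a 10-page section = 10 pages).
P(N ≤ 8) = Σ_{j=0}^{8} e^(−μ) μ^j/j! ≈ 0.2320.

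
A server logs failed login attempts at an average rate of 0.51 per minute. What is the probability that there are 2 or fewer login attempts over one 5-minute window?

Over the interval, μ = 0.51 × 5 = 2.55 (a 5-minute window = 5 minutes).
P(N ≤ 2) = Σ_{j=0}^{2} e^(−μ) μ^j/j! ≈ 0.5311.

0.5311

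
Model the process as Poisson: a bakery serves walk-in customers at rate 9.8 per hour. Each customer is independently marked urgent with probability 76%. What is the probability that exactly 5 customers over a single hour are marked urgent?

Thinning: the customers that are marked urgent themselves form a Poisson process with rate 0.76 × 9.8 = 7.448 per hour.
So μ = 7.448.
P(N = 5) = e^(−7.448) · 7.448^5/5! ≈ 0.1113.

0.1113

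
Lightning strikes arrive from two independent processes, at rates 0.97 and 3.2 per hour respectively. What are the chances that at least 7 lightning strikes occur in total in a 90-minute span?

Independent Poisson processes superpose: combined rate λ = 0.97 + 3.2 = 4.17 per hour.
Over the interval, μ = 4.17 × 1.5 = 6.255 (a 90-minute span = 1.5 hours).
P(N ≥ 7) = 1 − P(N ≤ 6) ≈ 0.4346.

0.4346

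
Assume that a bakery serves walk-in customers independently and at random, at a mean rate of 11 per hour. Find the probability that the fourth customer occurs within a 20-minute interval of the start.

0.4989

Over the interval, μ = 11 × 1/3 ≈ 3.66667 (a 20-minute interval = 1/3 hours).
The fourth arrival falls in the interval iff at least 4 events occur there: P(S_4 ≤ t) = P(N ≥ 4) = 1 − P(N ≤ 3) ≈ 0.4989.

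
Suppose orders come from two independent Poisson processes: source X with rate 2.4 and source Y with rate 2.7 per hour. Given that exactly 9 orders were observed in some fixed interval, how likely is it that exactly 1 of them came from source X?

Given the total, each event is independently from source X with probability p = λ_X/(λ_X+λ_Y) = 2.4/5.1 ≈ 0.4706.
So K ~ Binomial(9, 2.4/5.1): P(K = 1) = C(9,1) · (2.4/5.1)^1 · (2.7/5.1)^8 ≈ 0.0261.

0.0261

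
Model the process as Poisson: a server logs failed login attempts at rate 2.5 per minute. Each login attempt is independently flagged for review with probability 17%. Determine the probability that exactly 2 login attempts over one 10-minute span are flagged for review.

Thinning: the login attempts that are flagged for review themselves form a Poisson process with rate 0.17 × 2.5 = 0.425 per minute.
Over the interval, μ = 0.425 × 10 = 4.25 (a 10-minute span = 10 minutes).
P(N = 2) = e^(−4.25) · 4.25^2/2! ≈ 0.1288.

0.1288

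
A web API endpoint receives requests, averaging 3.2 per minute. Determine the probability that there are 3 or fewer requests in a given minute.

0.6025

With mean μ = 3.2 per minute,
P(N ≤ 3) = Σ_{j=0}^{3} e^(−μ) μ^j/j! ≈ 0.6025.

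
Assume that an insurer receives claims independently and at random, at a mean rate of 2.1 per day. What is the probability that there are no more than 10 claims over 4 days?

Over the interval, μ = 2.1 × 4 = 8.4 (4 days).
P(N ≤ 10) = Σ_{j=0}^{10} e^(−μ) μ^j/j! ≈ 0.7743.

0.7743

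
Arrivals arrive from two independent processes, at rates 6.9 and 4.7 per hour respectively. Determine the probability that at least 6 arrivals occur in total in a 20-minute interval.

0.1944

Independent Poisson processes superpose: combined rate λ = 6.9 + 4.7 = 11.6 per hour.
Over the interval, μ = 11.6 × 1/3 ≈ 3.86667 (a 20-minute interval = 1/3 hours).
P(N ≥ 6) = 1 − P(N ≤ 5) ≈ 0.1944.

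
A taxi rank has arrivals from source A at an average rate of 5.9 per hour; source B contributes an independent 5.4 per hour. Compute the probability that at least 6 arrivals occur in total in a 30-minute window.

Independent Poisson processes superpose: combined rate λ = 5.9 + 5.4 = 11.3 per hour.
Over the interval, μ = 11.3 × 0.5 = 5.65 (a 30-minute window = 0.5 hours).
P(N ≥ 6) = 1 − P(N ≤ 5) ≈ 0.4966.

0.4966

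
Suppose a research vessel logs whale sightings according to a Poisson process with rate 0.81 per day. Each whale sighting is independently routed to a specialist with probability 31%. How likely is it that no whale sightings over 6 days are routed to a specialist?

0.2217

Thinning: the whale sightings that are routed to a specialist themselves form a Poisson process with rate 0.31 × 0.81 = 0.2511 per day.
Over the interval, μ = 0.2511 × 6 = 1.5066 (6 days).
P(N = 0) = e^(−1.5066) · 1.5066^0/0! ≈ 0.2217.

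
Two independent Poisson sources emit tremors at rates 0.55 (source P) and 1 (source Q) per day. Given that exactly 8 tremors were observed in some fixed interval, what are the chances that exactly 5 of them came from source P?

0.0846

Given the total, each event is independently from source P with probability p = λ_P/(λ_P+λ_Q) = 0.55/1.55 ≈ 0.3548.
So K ~ Binomial(8, 0.55/1.55): P(K = 5) = C(8,5) · (0.55/1.55)^5 · (1/1.55)^3 ≈ 0.0846.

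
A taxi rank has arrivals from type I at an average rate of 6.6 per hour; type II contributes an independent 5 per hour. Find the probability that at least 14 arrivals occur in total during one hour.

0.2770

Independent Poisson processes superpose: combined rate λ = 6.6 + 5 = 11.6 per hour.
So μ = 11.6.
P(N ≥ 14) = 1 − P(N ≤ 13) ≈ 0.2770.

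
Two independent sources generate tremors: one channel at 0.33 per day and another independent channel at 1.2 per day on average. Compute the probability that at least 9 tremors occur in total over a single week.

0.7412

Independent Poisson processes superpose: combined rate λ = 0.33 + 1.2 = 1.53 per day.
Over the interval, μ = 1.53 × 7 = 10.71 (a week = 7 days).
P(N ≥ 9) = 1 − P(N ≤ 8) ≈ 0.7412.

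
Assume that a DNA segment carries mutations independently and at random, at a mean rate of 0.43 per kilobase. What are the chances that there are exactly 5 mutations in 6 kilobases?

Over the interval, μ = 0.43 × 6 = 2.58 (6 kilobases).
P(N = 5) = e^(−μ) μ^5/5! = e^(−2.58) · 2.58^5/120 ≈ 0.0722.

0.0722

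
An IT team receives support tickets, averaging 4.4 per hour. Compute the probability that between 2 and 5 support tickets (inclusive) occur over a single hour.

With mean μ = 4.4 per hour,
P(2 ≤ N ≤ 5) = Σ_{j=2}^{5} e^(−4.4) · 4.4^j/j! ≈ 0.6536.

0.6536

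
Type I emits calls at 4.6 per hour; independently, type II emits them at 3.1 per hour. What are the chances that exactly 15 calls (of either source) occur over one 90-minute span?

Independent Poisson processes superpose: combined rate λ = 4.6 + 3.1 = 7.7 per hour.
Over the interval, μ = 7.7 × 1.5 = 11.55 (a 90-minute span = 1.5 hours).
P(N = 15) = e^(−11.55) · 11.55^15/15! ≈ 0.0640.

0.0640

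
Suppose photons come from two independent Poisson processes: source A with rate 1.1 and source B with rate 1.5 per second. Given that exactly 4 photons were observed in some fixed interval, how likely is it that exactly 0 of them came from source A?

0.1108

Given the total, each event is independently from source A with probability p = λ_A/(λ_A+λ_B) = 1.1/2.6 ≈ 0.4231.
So K ~ Binomial(4, 1.1/2.6): P(K = 0) = C(4,0) · (1.1/2.6)^0 · (1.5/2.6)^4 ≈ 0.1108.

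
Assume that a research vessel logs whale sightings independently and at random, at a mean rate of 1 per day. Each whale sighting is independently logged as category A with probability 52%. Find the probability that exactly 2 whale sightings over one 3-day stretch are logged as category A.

0.2557

Thinning: the whale sightings that are logged as category A themselves form a Poisson process with rate 0.52 × 1 = 0.52 per day.
Over the interval, μ = 0.52 × 3 = 1.56 (a 3-day stretch = 3 days).
P(N = 2) = e^(−1.56) · 1.56^2/2! ≈ 0.2557.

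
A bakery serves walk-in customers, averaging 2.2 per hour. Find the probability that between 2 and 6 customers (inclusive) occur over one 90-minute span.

Over the interval, μ = 2.2 × 1.5 = 3.3 (a 90-minute span = 1.5 hours).
P(2 ≤ N ≤ 6) = Σ_{j=2}^{6} e^(−3.3) · 3.3^j/j! ≈ 0.7904.

0.7904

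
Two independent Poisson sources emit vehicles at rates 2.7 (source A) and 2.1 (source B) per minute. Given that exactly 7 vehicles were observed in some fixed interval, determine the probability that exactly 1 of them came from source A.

Given the total, each event is independently from source A with probability p = λ_A/(λ_A+λ_B) = 2.7/4.8 = 0.5625.
So K ~ Binomial(7, 2.7/4.8): P(K = 1) = C(7,1) · (2.7/4.8)^1 · (2.1/4.8)^6 ≈ 0.0276.

0.0276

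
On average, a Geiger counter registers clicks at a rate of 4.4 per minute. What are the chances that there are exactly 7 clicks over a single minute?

0.0778

With mean μ = 4.4 per minute,
P(N = 7) = e^(−μ) μ^7/7! = e^(−4.4) · 4.4^7/5040 ≈ 0.0778.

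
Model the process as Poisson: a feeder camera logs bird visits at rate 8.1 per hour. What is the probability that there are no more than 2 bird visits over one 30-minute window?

0.2309

Over the interval, μ = 8.1 × 0.5 = 4.05 (a 30-minute window = 0.5 hours).
P(N ≤ 2) = Σ_{j=0}^{2} e^(−μ) μ^j/j! ≈ 0.2309.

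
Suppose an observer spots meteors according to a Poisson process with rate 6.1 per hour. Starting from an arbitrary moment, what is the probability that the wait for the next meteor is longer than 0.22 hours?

0.2613

The wait for the next event is exponential with rate λ = 6.1 per hour.
P(T > 0.22) = e^(−λt) = e^(−6.1 × 0.22) = e^(−1.342) ≈ 0.2613.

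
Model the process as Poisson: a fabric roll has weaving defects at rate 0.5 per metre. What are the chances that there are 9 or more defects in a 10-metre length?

0.0681

Over the interval, μ = 0.5 × 10 = 5 (a 10-metre length = 10 metres).
P(N ≥ 9) = 1 − P(N ≤ 8) = 1 − Σ_{j=0}^{8} e^(−μ) μ^j/j! ≈ 0.0681.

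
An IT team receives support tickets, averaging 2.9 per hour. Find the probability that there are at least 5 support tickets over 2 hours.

Over the interval, μ = 2.9 × 2 = 5.8 (2 hours).
P(N ≥ 5) = 1 − P(N ≤ 4) = 1 − Σ_{j=0}^{4} e^(−μ) μ^j/j! ≈ 0.6873.

0.6873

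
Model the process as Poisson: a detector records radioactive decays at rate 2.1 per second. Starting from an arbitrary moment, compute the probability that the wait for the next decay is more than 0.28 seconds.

0.5554

The wait for the next event is exponential with rate λ = 2.1 per second.
P(T > 0.28) = e^(−λt) = e^(−2.1 × 0.28) = e^(−0.588) ≈ 0.5554.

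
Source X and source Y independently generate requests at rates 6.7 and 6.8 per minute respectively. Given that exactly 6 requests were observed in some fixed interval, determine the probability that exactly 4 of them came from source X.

Given the total, each event is independently from source X with probability p = λ_X/(λ_X+λ_Y) = 6.7/13.5 ≈ 0.4963.
So K ~ Binomial(6, 6.7/13.5): P(K = 4) = C(6,4) · (6.7/13.5)^4 · (6.8/13.5)^2 ≈ 0.2309.

0.2309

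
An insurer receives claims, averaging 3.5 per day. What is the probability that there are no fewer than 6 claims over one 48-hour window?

0.6993

Over the interval, μ = 3.5 × 2 = 7 (a 48-hour window = 2 days).
P(N ≥ 6) = 1 − P(N ≤ 5) = 1 − Σ_{j=0}^{5} e^(−μ) μ^j/j! ≈ 0.6993.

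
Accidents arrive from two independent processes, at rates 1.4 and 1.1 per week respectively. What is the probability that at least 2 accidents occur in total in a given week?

Independent Poisson processes superpose: combined rate λ = 1.4 + 1.1 = 2.5 per week.
So μ = 2.5.
P(N ≥ 2) = 1 − P(N ≤ 1) ≈ 0.7127.

0.7127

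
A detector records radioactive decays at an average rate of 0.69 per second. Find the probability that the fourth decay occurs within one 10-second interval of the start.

0.9129

Over the interval, μ = 0.69 × 10 = 6.9 (a 10-second interval = 10 seconds).
The fourth arrival falls in the interval iff at least 4 events occur there: P(S_4 ≤ t) = P(N ≥ 4) = 1 − P(N ≤ 3) ≈ 0.9129.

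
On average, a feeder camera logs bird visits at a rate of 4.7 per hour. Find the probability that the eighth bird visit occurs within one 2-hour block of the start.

0.7208

Over the interval, μ = 4.7 × 2 = 9.4 (a 2-hour block = 2 hours).
The eighth arrival falls in the interval iff at least 8 events occur there: P(S_8 ≤ t) = P(N ≥ 8) = 1 − P(N ≤ 7) ≈ 0.7208.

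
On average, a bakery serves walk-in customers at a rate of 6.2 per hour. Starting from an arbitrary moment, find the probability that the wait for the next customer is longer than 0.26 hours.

The wait for the next event is exponential with rate λ = 6.2 per hour.
P(T > 0.26) = e^(−λt) = e^(−6.2 × 0.26) = e^(−1.612) ≈ 0.1995.

0.1995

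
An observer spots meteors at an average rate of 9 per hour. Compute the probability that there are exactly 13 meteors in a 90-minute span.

0.1089

Over the interval, μ = 9 × 1.5 = 13.5 (a 90-minute span = 1.5 hours).
P(N = 13) = e^(−μ) μ^13/13! = e^(−13.5) · 13.5^13/6227020800 ≈ 0.1089.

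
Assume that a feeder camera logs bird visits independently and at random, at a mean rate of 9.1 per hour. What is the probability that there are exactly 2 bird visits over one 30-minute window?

0.1094

Over the interval, μ = 9.1 × 0.5 = 4.55 (a 30-minute window = 0.5 hours).
P(N = 2) = e^(−μ) μ^2/2! = e^(−4.55) · 4.55^2/2 ≈ 0.1094.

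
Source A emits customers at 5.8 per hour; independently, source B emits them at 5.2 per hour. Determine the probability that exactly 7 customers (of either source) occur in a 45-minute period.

0.1348

Independent Poisson processes superpose: combined rate λ = 5.8 + 5.2 = 11 per hour.
Over the interval, μ = 11 × 0.75 = 8.25 (a 45-minute period = 0.75 hours).
P(N = 7) = e^(−8.25) · 8.25^7/7! ≈ 0.1348.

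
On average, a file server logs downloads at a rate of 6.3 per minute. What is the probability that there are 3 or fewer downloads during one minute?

0.1264

With mean μ = 6.3 per minute,
P(N ≤ 3) = Σ_{j=0}^{3} e^(−μ) μ^j/j! ≈ 0.1264.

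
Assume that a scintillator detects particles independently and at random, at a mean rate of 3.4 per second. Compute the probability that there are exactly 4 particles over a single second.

0.1858

With mean μ = 3.4 per second,
P(N = 4) = e^(−μ) μ^4/4! = e^(−3.4) · 3.4^4/24 ≈ 0.1858.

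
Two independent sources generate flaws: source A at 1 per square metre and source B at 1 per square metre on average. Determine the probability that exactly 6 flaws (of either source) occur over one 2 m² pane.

Independent Poisson processes superpose: combined rate λ = 1 + 1 = 2 per square metre.
Over the interval, μ = 2 × 2 = 4 (a 2 m² pane = 2 square metres).
P(N = 6) = e^(−4) · 4^6/6! ≈ 0.1042.

0.1042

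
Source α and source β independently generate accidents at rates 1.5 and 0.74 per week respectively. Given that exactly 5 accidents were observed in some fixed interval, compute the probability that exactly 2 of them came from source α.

Given the total, each event is independently from source α with probability p = λ_α/(λ_α+λ_β) = 1.5/2.24 ≈ 0.6696.
So K ~ Binomial(5, 1.5/2.24): P(K = 2) = C(5,2) · (1.5/2.24)^2 · (0.74/2.24)^3 ≈ 0.1617.

0.1617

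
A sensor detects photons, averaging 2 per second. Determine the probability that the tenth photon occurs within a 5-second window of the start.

Over the interval, μ = 2 × 5 = 10 (a 5-second window = 5 seconds).
The tenth arrival falls in the interval iff at least 10 events occur there: P(S_10 ≤ t) = P(N ≥ 10) = 1 − P(N ≤ 9) ≈ 0.5421.

0.5421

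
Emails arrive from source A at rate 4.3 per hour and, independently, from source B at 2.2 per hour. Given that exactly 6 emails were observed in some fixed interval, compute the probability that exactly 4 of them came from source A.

Given the total, each event is independently from source A with probability p = λ_A/(λ_A+λ_B) = 4.3/6.5 ≈ 0.6615.
So K ~ Binomial(6, 4.3/6.5): P(K = 4) = C(6,4) · (4.3/6.5)^4 · (2.2/6.5)^2 ≈ 0.3291.

0.3291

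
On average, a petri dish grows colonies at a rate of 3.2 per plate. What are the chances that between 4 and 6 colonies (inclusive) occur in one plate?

0.3529

With mean μ = 3.2 per plate,
P(4 ≤ N ≤ 6) = Σ_{j=4}^{6} e^(−3.2) · 3.2^j/j! ≈ 0.3529.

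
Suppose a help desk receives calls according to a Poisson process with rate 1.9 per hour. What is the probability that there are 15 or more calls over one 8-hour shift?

0.5547

Over the interval, μ = 1.9 × 8 = 15.2 (an 8-hour shift = 8 hours).
P(N ≥ 15) = 1 − P(N ≤ 14) = 1 − Σ_{j=0}^{14} e^(−μ) μ^j/j! ≈ 0.5547.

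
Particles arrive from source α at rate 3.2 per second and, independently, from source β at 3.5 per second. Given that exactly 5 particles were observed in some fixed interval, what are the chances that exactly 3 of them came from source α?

0.2973

Given the total, each event is independently from source α with probability p = λ_α/(λ_α+λ_β) = 3.2/6.7 ≈ 0.4776.
So K ~ Binomial(5, 3.2/6.7): P(K = 3) = C(5,3) · (3.2/6.7)^3 · (3.5/6.7)^2 ≈ 0.2973.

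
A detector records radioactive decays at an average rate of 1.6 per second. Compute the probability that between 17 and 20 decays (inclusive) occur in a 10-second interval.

0.3022

Over the interval, μ = 1.6 × 10 = 16 (a 10-second interval = 10 seconds).
P(17 ≤ N ≤ 20) = Σ_{j=17}^{20} e^(−16) · 16^j/j! ≈ 0.3022.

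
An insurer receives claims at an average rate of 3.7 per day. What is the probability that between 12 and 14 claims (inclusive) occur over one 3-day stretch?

0.2793

Over the interval, μ = 3.7 × 3 = 11.1 (a 3-day stretch = 3 days).
P(12 ≤ N ≤ 14) = Σ_{j=12}^{14} e^(−11.1) · 11.1^j/j! ≈ 0.2793.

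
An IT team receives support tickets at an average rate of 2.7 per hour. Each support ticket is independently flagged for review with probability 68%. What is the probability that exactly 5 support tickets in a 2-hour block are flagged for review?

Thinning: the support tickets that are flagged for review themselves form a Poisson process with rate 0.68 × 2.7 = 1.836 per hour.
Over the interval, μ = 1.836 × 2 = 3.672 (a 2-hour block = 2 hours).
P(N = 5) = e^(−3.672) · 3.672^5/5! ≈ 0.1414.

0.1414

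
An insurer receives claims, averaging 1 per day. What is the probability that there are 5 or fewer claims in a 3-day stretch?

0.9161

Over the interval, μ = 1 × 3 = 3 (a 3-day stretch = 3 days).
P(N ≤ 5) = Σ_{j=0}^{5} e^(−μ) μ^j/j! ≈ 0.9161.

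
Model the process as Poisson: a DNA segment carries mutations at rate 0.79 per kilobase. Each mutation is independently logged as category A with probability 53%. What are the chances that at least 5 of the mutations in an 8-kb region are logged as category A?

0.2465

Thinning: the mutations that are logged as category A themselves form a Poisson process with rate 0.53 × 0.79 = 0.4187 per kilobase.
Over the interval, μ = 0.4187 × 8 = 3.3496 (an 8-kb region = 8 kilobases).
P(N ≥ 5) = 1 − P(N ≤ 4) ≈ 0.2465.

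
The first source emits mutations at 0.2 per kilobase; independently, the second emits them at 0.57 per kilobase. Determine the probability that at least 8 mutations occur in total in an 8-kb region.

Independent Poisson processes superpose: combined rate λ = 0.2 + 0.57 = 0.77 per kilobase.
Over the interval, μ = 0.77 × 8 = 6.16 (an 8-kb region = 8 kilobases).
P(N ≥ 8) = 1 − P(N ≤ 7) ≈ 0.2783.

0.2783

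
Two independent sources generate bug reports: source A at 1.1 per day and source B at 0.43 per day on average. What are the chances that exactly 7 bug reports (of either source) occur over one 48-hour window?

Independent Poisson processes superpose: combined rate λ = 1.1 + 0.43 = 1.53 per day.
Over the interval, μ = 1.53 × 2 = 3.06 (a 48-hour window = 2 days).
P(N = 7) = e^(−3.06) · 3.06^7/7! ≈ 0.0234.

0.0234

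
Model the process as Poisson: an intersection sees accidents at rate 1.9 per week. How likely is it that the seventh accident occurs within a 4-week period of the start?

0.6354

Over the interval, μ = 1.9 × 4 = 7.6 (a 4-week period = 4 weeks).
The seventh arrival falls in the interval iff at least 7 events occur there: P(S_7 ≤ t) = P(N ≥ 7) = 1 − P(N ≤ 6) ≈ 0.6354.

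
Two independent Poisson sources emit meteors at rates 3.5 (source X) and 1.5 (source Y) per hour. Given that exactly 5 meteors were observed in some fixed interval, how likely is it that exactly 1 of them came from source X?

Given the total, each event is independently from source X with probability p = λ_X/(λ_X+λ_Y) = 3.5/5 = 0.7000.
So K ~ Binomial(5, 3.5/5): P(K = 1) = C(5,1) · (3.5/5)^1 · (1.5/5)^4 ≈ 0.0284.

0.0284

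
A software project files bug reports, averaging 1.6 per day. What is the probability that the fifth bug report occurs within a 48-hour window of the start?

Over the interval, μ = 1.6 × 2 = 3.2 (a 48-hour window = 2 days).
The fifth arrival falls in the interval iff at least 5 events occur there: P(S_5 ≤ t) = P(N ≥ 5) = 1 − P(N ≤ 4) ≈ 0.2194.

0.2194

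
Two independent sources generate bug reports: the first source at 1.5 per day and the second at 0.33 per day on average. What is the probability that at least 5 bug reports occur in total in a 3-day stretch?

0.6409

Independent Poisson processes superpose: combined rate λ = 1.5 + 0.33 = 1.83 per day.
Over the interval, μ = 1.83 × 3 = 5.49 (a 3-day stretch = 3 days).
P(N ≥ 5) = 1 − P(N ≤ 4) ≈ 0.6409.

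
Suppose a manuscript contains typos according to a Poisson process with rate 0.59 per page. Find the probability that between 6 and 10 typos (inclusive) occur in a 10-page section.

Over the interval, μ = 0.59 × 10 = 5.9 (a 10-page section = 10 pages).
P(6 ≤ N ≤ 10) = Σ_{j=6}^{10} e^(−5.9) · 5.9^j/j! ≈ 0.4995.

0.4995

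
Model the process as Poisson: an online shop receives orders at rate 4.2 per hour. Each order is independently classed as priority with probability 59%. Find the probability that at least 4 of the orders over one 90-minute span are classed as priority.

Thinning: the orders that are classed as priority themselves form a Poisson process with rate 0.59 × 4.2 = 2.478 per hour.
Over the interval, μ = 2.478 × 1.5 = 3.717 (a 90-minute span = 1.5 hours).
P(N ≥ 4) = 1 − P(N ≤ 3) ≈ 0.5094.

0.5094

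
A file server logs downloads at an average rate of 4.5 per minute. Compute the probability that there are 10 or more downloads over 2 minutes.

0.4126

Over the interval, μ = 4.5 × 2 = 9 (2 minutes).
P(N ≥ 10) = 1 − P(N ≤ 9) = 1 − Σ_{j=0}^{9} e^(−μ) μ^j/j! ≈ 0.4126.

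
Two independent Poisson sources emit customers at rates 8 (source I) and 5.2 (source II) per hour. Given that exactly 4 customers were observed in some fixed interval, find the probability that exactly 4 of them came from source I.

Given the total, each event is independently from source I with probability p = λ_I/(λ_I+λ_II) = 8/13.2 ≈ 0.6061.
So K ~ Binomial(4, 8/13.2): P(K = 4) = C(4,4) · (8/13.2)^4 · (5.2/13.2)^0 ≈ 0.1349.

0.1349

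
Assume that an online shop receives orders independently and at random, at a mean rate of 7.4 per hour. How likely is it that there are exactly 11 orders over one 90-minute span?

Over the interval, μ = 7.4 × 1.5 = 11.1 (a 90-minute span = 1.5 hours).
P(N = 11) = e^(−μ) μ^11/11! = e^(−11.1) · 11.1^11/39916800 ≈ 0.1193.

0.1193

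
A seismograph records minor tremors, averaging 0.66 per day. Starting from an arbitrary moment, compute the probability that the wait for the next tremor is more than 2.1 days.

0.2501

The wait for the next event is exponential with rate λ = 0.66 per day.
P(T > 2.1) = e^(−λt) = e^(−0.66 × 2.1) = e^(−1.386) ≈ 0.2501.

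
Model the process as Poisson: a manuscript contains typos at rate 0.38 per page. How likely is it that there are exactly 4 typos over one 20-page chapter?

0.0696

Over the interval, μ = 0.38 × 20 = 7.6 (a 20-page chapter = 20 pages).
P(N = 4) = e^(−μ) μ^4/4! = e^(−7.6) · 7.6^4/24 ≈ 0.0696.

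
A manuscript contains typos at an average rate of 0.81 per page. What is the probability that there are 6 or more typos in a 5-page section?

Over the interval, μ = 0.81 × 5 = 4.05 (a 5-page section = 5 pages).
P(N ≥ 6) = 1 − P(N ≤ 5) = 1 − Σ_{j=0}^{5} e^(−μ) μ^j/j! ≈ 0.2227.

0.2227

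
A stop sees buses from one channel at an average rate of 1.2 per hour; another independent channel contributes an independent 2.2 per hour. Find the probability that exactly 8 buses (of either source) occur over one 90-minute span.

0.0692

Independent Poisson processes superpose: combined rate λ = 1.2 + 2.2 = 3.4 per hour.
Over the interval, μ = 3.4 × 1.5 = 5.1 (a 90-minute span = 1.5 hours).
P(N = 8) = e^(−5.1) · 5.1^8/8! ≈ 0.0692.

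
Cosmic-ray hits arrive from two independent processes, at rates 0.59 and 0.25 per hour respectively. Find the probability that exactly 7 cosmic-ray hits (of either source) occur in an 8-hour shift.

0.1481

Independent Poisson processes superpose: combined rate λ = 0.59 + 0.25 = 0.84 per hour.
Over the interval, μ = 0.84 × 8 = 6.72 (an 8-hour shift = 8 hours).
P(N = 7) = e^(−6.72) · 6.72^7/7! ≈ 0.1481.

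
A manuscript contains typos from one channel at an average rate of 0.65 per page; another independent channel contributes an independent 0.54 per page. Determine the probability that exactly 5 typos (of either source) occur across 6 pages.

0.1226

Independent Poisson processes superpose: combined rate λ = 0.65 + 0.54 = 1.19 per page.
Over the interval, μ = 1.19 × 6 = 7.14 (6 pages).
P(N = 5) = e^(−7.14) · 7.14^5/5! ≈ 0.1226.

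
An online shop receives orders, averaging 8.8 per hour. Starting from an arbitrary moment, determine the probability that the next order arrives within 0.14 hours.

Inter-arrival times are exponential with rate λ = 8.8 per hour.
P(T ≤ 0.14) = 1 − e^(−λt) = 1 − e^(−8.8 × 0.14) = 1 − e^(−1.232) ≈ 0.7083.

0.7083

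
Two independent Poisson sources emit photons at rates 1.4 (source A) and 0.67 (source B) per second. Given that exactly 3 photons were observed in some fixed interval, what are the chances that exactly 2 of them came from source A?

Given the total, each event is independently from source A with probability p = λ_A/(λ_A+λ_B) = 1.4/2.07 ≈ 0.6763.
So K ~ Binomial(3, 1.4/2.07): P(K = 2) = C(3,2) · (1.4/2.07)^2 · (0.67/2.07)^1 ≈ 0.4442.

0.4442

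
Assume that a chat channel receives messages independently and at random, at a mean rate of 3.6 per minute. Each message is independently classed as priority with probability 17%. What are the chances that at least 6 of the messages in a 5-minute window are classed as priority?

Thinning: the messages that are classed as priority themselves form a Poisson process with rate 0.17 × 3.6 = 0.612 per minute.
Over the interval, μ = 0.612 × 5 = 3.06 (a 5-minute window = 5 minutes).
P(N ≥ 6) = 1 − P(N ≤ 5) ≈ 0.0901.

0.0901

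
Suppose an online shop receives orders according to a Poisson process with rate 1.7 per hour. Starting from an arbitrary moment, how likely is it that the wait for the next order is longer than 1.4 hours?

0.0926

The wait for the next event is exponential with rate λ = 1.7 per hour.
P(T > 1.4) = e^(−λt) = e^(−1.7 × 1.4) = e^(−2.38) ≈ 0.0926.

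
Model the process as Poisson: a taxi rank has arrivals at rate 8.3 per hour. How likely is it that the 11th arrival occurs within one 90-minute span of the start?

Over the interval, μ = 8.3 × 1.5 = 12.45 (a 90-minute span = 1.5 hours).
The 11th arrival falls in the interval iff at least 11 events occur there: P(S_11 ≤ t) = P(N ≥ 11) = 1 − P(N ≤ 10) ≈ 0.6981.

0.6981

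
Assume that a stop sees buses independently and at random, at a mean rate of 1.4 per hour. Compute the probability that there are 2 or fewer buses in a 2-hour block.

0.4695

Over the interval, μ = 1.4 × 2 = 2.8 (a 2-hour block = 2 hours).
P(N ≤ 2) = Σ_{j=0}^{2} e^(−μ) μ^j/j! ≈ 0.4695.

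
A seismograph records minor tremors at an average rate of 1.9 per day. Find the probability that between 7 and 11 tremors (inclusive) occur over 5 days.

0.5870

Over the interval, μ = 1.9 × 5 = 9.5 (5 days).
P(7 ≤ N ≤ 11) = Σ_{j=7}^{11} e^(−9.5) · 9.5^j/j! ≈ 0.5870.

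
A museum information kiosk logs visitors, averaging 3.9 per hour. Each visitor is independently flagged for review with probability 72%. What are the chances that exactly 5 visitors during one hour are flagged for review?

0.0878

Thinning: the visitors that are flagged for review themselves form a Poisson process with rate 0.72 × 3.9 = 2.808 per hour.
So μ = 2.808.
P(N = 5) = e^(−2.808) · 2.808^5/5! ≈ 0.0878.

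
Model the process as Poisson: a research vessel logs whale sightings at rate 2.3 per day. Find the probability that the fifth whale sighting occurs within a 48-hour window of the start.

Over the interval, μ = 2.3 × 2 = 4.6 (a 48-hour window = 2 days).
The fifth arrival falls in the interval iff at least 5 events occur there: P(S_5 ≤ t) = P(N ≥ 5) = 1 − P(N ≤ 4) ≈ 0.4868.

0.4868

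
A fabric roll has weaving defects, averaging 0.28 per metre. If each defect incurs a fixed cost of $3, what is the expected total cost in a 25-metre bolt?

$21

E[N] = 0.28 × 25 = 7 (a 25-metre bolt = 25 metres); E[cost] = 7 × $3 = $21.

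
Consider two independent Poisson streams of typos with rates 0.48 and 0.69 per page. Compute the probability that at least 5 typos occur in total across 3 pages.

Independent Poisson processes superpose: combined rate λ = 0.48 + 0.69 = 1.17 per page.
Over the interval, μ = 1.17 × 3 = 3.51 (3 pages).
P(N ≥ 5) = 1 − P(N ≤ 4) ≈ 0.2764.

0.2764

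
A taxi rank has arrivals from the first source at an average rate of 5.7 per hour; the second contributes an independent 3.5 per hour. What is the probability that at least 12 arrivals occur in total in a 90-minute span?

0.7227

Independent Poisson processes superpose: combined rate λ = 5.7 + 3.5 = 9.2 per hour.
Over the interval, μ = 9.2 × 1.5 = 13.8 (a 90-minute span = 1.5 hours).
P(N ≥ 12) = 1 − P(N ≤ 11) ≈ 0.7227.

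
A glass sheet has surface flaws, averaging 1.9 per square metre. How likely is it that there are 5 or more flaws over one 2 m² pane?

Over the interval, μ = 1.9 × 2 = 3.8 (a 2 m² pane = 2 square metres).
P(N ≥ 5) = 1 − P(N ≤ 4) = 1 − Σ_{j=0}^{4} e^(−μ) μ^j/j! ≈ 0.3322.

0.3322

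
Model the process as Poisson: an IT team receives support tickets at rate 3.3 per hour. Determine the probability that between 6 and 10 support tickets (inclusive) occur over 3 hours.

Over the interval, μ = 3.3 × 3 = 9.9 (3 hours).
P(6 ≤ N ≤ 10) = Σ_{j=6}^{10} e^(−9.9) · 9.9^j/j! ≈ 0.5246.

0.5246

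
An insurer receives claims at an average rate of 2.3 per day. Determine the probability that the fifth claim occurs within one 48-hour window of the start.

0.4868

Over the interval, μ = 2.3 × 2 = 4.6 (a 48-hour window = 2 days).
The fifth arrival falls in the interval iff at least 5 events occur there: P(S_5 ≤ t) = P(N ≥ 5) = 1 − P(N ≤ 4) ≈ 0.4868.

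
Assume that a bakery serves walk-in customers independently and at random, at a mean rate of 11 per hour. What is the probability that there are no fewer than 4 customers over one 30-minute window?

0.7983

Over the interval, μ = 11 × 0.5 = 5.5 (a 30-minute window = 0.5 hours).
P(N ≥ 4) = 1 − P(N ≤ 3) = 1 − Σ_{j=0}^{3} e^(−μ) μ^j/j! ≈ 0.7983.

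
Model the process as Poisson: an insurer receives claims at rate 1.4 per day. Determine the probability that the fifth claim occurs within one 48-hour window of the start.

0.1523

Over the interval, μ = 1.4 × 2 = 2.8 (a 48-hour window = 2 days).
The fifth arrival falls in the interval iff at least 5 events occur there: P(S_5 ≤ t) = P(N ≥ 5) = 1 − P(N ≤ 4) ≈ 0.1523.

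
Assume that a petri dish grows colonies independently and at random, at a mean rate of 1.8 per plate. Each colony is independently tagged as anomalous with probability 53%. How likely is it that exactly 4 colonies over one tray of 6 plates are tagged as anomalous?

0.1461

Thinning: the colonies that are tagged as anomalous themselves form a Poisson process with rate 0.53 × 1.8 = 0.954 per plate.
Over the interval, μ = 0.954 × 6 = 5.724 (a tray of 6 plates = 6 plates).
P(N = 4) = e^(−5.724) · 5.724^4/4! ≈ 0.1461.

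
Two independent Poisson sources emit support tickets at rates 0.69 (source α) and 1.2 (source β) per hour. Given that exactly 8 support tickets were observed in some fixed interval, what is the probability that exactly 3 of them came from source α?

Given the total, each event is independently from source α with probability p = λ_α/(λ_α+λ_β) = 0.69/1.89 ≈ 0.3651.
So K ~ Binomial(8, 0.69/1.89): P(K = 3) = C(8,3) · (0.69/1.89)^3 · (1.2/1.89)^5 ≈ 0.2812.

0.2812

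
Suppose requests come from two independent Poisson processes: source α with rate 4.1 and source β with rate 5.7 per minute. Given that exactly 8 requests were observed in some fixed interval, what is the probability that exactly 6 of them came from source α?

0.0508

Given the total, each event is independently from source α with probability p = λ_α/(λ_α+λ_β) = 4.1/9.8 ≈ 0.4184.
So K ~ Binomial(8, 4.1/9.8): P(K = 6) = C(8,6) · (4.1/9.8)^6 · (5.7/9.8)^2 ≈ 0.0508.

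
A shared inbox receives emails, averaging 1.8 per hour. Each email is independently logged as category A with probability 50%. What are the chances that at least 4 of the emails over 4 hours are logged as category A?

0.4848

Thinning: the emails that are logged as category A themselves form a Poisson process with rate 0.5 × 1.8 = 0.9 per hour.
Over the interval, μ = 0.9 × 4 = 3.6 (4 hours).
P(N ≥ 4) = 1 − P(N ≤ 3) ≈ 0.4848.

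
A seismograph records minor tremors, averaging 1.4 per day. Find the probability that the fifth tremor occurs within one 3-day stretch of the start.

Over the interval, μ = 1.4 × 3 = 4.2 (a 3-day stretch = 3 days).
The fifth arrival falls in the interval iff at least 5 events occur there: P(S_5 ≤ t) = P(N ≥ 5) = 1 − P(N ≤ 4) ≈ 0.4102.

0.4102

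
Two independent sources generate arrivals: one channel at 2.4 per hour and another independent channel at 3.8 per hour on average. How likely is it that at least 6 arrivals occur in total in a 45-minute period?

Independent Poisson processes superpose: combined rate λ = 2.4 + 3.8 = 6.2 per hour.
Over the interval, μ = 6.2 × 0.75 = 4.65 (a 45-minute period = 0.75 hours).
P(N ≥ 6) = 1 − P(N ≤ 5) ≈ 0.3229.

0.3229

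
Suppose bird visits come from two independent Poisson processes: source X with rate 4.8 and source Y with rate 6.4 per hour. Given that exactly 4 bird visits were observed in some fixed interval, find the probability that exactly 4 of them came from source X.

0.0337

Given the total, each event is independently from source X with probability p = λ_X/(λ_X+λ_Y) = 4.8/11.2 ≈ 0.4286.
So K ~ Binomial(4, 4.8/11.2): P(K = 4) = C(4,4) · (4.8/11.2)^4 · (6.4/11.2)^0 ≈ 0.0337.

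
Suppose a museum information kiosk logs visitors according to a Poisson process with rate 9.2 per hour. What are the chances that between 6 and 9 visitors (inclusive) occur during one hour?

0.4570

With mean μ = 9.2 per hour,
P(6 ≤ N ≤ 9) = Σ_{j=6}^{9} e^(−9.2) · 9.2^j/j! ≈ 0.4570.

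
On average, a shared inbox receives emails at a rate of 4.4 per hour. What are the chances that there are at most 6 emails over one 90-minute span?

0.5108

Over the interval, μ = 4.4 × 1.5 = 6.6 (a 90-minute span = 1.5 hours).
P(N ≤ 6) = Σ_{j=0}^{6} e^(−μ) μ^j/j! ≈ 0.5108.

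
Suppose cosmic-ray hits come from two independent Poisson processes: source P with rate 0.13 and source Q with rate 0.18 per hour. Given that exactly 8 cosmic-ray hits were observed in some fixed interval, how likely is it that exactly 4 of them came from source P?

Given the total, each event is independently from source P with probability p = λ_P/(λ_P+λ_Q) = 0.13/0.31 ≈ 0.4194.
So K ~ Binomial(8, 0.13/0.31): P(K = 4) = C(8,4) · (0.13/0.31)^4 · (0.18/0.31)^4 ≈ 0.2461.

0.2461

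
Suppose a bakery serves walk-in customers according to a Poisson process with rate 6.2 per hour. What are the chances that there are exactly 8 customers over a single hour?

0.1099

With mean μ = 6.2 per hour,
P(N = 8) = e^(−μ) μ^8/8! = e^(−6.2) · 6.2^8/40320 ≈ 0.1099.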